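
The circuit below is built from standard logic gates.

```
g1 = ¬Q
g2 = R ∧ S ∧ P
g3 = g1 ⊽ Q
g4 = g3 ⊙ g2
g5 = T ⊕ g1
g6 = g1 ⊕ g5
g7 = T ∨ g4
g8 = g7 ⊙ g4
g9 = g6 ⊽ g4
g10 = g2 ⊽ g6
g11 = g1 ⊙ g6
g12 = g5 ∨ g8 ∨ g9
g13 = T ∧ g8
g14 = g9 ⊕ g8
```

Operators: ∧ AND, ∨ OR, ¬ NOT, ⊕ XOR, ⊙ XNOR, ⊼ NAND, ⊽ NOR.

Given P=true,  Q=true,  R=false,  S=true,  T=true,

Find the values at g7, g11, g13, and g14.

g1 = NOT Q = NOT true = false
g2 = R AND S AND P = false AND true AND true = false
g3 = g1 NOR Q = false NOR true = false
g4 = g3 XNOR g2 = false XNOR false = true
g5 = T XOR g1 = true XOR false = true
g6 = g1 XOR g5 = false XOR true = true
g7 = T OR g4 = true OR true = true
g8 = g7 XNOR g4 = true XNOR true = true
g9 = g6 NOR g4 = true NOR true = false
g11 = g1 XNOR g6 = false XNOR true = false
g13 = T AND g8 = true AND true = true
g14 = g9 XOR g8 = false XOR true = true

g7 = true; g11 = false; g13 = true; g14 = true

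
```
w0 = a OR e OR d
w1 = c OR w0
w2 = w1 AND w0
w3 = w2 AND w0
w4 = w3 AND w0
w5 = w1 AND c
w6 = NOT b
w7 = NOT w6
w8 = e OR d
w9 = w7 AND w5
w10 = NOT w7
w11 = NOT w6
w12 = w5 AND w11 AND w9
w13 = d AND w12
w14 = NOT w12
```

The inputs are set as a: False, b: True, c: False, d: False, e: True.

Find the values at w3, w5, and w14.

w0 = a OR e OR d = False OR True OR False = True
w1 = c OR w0 = False OR True = True
w2 = w1 AND w0 = True AND True = True
w3 = w2 AND w0 = True AND True = True
w5 = w1 AND c = True AND False = False
w6 = NOT b = NOT True = False
w7 = NOT w6 = NOT False = True
w9 = w7 AND w5 = True AND False = False
w11 = NOT w6 = NOT False = True
w12 = w5 AND w11 AND w9 = False AND True AND False = False
w14 = NOT w12 = NOT False = True

w3 = True, w5 = False, w14 = True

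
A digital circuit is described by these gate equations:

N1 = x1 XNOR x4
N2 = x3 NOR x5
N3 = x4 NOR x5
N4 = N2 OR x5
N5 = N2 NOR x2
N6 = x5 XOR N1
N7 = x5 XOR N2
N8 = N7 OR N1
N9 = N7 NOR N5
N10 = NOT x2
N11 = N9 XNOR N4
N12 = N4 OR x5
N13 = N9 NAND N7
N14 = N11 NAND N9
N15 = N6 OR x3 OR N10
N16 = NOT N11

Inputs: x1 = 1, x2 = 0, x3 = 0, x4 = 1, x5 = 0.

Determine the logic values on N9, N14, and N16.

N2 = x3 NOR x5 = 0 NOR 0 = 1
N4 = N2 OR x5 = 1 OR 0 = 1
N5 = N2 NOR x2 = 1 NOR 0 = 0
N7 = x5 XOR N2 = 0 XOR 1 = 1
N9 = N7 NOR N5 = 1 NOR 0 = 0
N11 = N9 XNOR N4 = 0 XNOR 1 = 0
N14 = N11 NAND N9 = 0 NAND 0 = 1
N16 = NOT N11 = NOT 0 = 1

N9 = 0  N14 = 1  N16 = 1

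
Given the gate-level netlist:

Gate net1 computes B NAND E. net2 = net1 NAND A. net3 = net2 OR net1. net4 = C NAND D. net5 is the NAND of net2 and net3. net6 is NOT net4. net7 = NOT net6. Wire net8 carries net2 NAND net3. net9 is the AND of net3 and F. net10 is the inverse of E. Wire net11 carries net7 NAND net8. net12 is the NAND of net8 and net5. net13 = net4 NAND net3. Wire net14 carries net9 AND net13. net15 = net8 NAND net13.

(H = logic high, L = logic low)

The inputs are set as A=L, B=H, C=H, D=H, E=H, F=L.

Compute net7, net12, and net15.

net7 = L, net12 = H, net15 = H

net1 = B NAND E = H NAND H = L
net2 = net1 NAND A = L NAND L = H
net3 = net2 OR net1 = H OR L = H
net4 = C NAND D = H NAND H = L
net5 = net2 NAND net3 = H NAND H = L
net6 = NOT net4 = NOT L = H
net7 = NOT net6 = NOT H = L
net8 = net2 NAND net3 = H NAND H = L
net12 = net8 NAND net5 = L NAND L = H
net13 = net4 NAND net3 = L NAND H = H
net15 = net8 NAND net13 = L NAND H = H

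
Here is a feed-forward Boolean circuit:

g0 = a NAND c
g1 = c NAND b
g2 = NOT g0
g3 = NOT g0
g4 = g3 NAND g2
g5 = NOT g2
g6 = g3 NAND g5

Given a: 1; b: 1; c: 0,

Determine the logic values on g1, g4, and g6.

g0 = a NAND c = 1 NAND 0 = 1
g1 = c NAND b = 0 NAND 1 = 1
g2 = NOT g0 = NOT 1 = 0
g3 = NOT g0 = NOT 1 = 0
g4 = g3 NAND g2 = 0 NAND 0 = 1
g5 = NOT g2 = NOT 0 = 1
g6 = g3 NAND g5 = 0 NAND 1 = 1

g1 = 1  g4 = 1  g6 = 1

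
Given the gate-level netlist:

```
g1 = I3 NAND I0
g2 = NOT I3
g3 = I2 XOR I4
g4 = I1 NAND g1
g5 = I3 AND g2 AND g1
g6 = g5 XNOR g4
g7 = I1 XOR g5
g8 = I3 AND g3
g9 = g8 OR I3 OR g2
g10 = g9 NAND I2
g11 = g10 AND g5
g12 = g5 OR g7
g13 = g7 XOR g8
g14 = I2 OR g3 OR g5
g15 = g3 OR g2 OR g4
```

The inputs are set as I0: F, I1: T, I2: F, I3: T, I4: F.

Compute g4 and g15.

g4 = F, g15 = F

g1 = I3 NAND I0 = T NAND F = T
g2 = NOT I3 = NOT T = F
g3 = I2 XOR I4 = F XOR F = F
g4 = I1 NAND g1 = T NAND T = F
g15 = g3 OR g2 OR g4 = F OR F OR F = F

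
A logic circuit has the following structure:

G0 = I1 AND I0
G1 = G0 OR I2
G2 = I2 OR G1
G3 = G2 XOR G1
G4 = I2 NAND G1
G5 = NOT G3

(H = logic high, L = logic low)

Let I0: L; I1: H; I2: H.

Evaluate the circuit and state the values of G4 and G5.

G4 = L, G5 = H

G0 = I1 AND I0 = H AND L = L
G1 = G0 OR I2 = L OR H = H
G2 = I2 OR G1 = H OR H = H
G3 = G2 XOR G1 = H XOR H = L
G4 = I2 NAND G1 = H NAND H = L
G5 = NOT G3 = NOT L = H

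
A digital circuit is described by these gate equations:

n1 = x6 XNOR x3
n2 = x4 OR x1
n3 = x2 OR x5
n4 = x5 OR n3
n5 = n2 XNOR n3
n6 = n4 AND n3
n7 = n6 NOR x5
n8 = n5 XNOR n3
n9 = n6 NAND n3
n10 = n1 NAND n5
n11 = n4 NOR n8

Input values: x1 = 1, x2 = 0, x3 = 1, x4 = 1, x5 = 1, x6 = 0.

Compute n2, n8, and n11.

n2 = x4 OR x1 = 1 OR 1 = 1
n3 = x2 OR x5 = 0 OR 1 = 1
n4 = x5 OR n3 = 1 OR 1 = 1
n5 = n2 XNOR n3 = 1 XNOR 1 = 1
n8 = n5 XNOR n3 = 1 XNOR 1 = 1
n11 = n4 NOR n8 = 1 NOR 1 = 0

n2 = 1, n8 = 1, n11 = 0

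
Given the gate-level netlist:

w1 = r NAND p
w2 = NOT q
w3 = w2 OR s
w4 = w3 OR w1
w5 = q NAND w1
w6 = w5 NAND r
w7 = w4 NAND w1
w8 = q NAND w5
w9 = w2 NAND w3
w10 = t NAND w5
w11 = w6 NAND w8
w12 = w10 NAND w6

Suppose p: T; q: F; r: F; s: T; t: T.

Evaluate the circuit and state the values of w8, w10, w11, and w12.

w1 = r NAND p = F NAND T = T
w5 = q NAND w1 = F NAND T = T
w6 = w5 NAND r = T NAND F = T
w8 = q NAND w5 = F NAND T = T
w10 = t NAND w5 = T NAND T = F
w11 = w6 NAND w8 = T NAND T = F
w12 = w10 NAND w6 = F NAND T = T

w8 = T  w10 = F  w11 = F  w12 = T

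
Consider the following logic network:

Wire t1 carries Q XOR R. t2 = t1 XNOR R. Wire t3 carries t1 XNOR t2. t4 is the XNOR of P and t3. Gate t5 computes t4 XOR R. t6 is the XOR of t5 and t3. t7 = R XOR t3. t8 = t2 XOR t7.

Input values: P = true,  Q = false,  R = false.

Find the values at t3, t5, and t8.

t3 = false; t5 = false; t8 = true

t1 = Q XOR R = false XOR false = false
t2 = t1 XNOR R = false XNOR false = true
t3 = t1 XNOR t2 = false XNOR true = false
t4 = P XNOR t3 = true XNOR false = false
t5 = t4 XOR R = false XOR false = false
t7 = R XOR t3 = false XOR false = false
t8 = t2 XOR t7 = true XOR false = true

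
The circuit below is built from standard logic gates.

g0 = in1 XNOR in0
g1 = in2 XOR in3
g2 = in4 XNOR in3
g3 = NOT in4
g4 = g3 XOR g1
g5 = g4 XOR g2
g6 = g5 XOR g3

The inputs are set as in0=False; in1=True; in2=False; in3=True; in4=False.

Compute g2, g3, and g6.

g2 = False, g3 = True, g6 = True

g1 = in2 XOR in3 = False XOR True = True
g2 = in4 XNOR in3 = False XNOR True = False
g3 = NOT in4 = NOT False = True
g4 = g3 XOR g1 = True XOR True = False
g5 = g4 XOR g2 = False XOR False = False
g6 = g5 XOR g3 = False XOR True = True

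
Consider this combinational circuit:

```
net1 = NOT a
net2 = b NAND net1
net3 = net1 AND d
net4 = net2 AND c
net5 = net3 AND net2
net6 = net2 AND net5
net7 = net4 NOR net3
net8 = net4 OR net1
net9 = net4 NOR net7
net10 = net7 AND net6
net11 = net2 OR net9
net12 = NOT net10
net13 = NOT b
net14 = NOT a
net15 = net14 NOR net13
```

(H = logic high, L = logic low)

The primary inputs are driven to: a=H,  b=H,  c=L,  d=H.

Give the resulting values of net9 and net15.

net9 = L; net15 = H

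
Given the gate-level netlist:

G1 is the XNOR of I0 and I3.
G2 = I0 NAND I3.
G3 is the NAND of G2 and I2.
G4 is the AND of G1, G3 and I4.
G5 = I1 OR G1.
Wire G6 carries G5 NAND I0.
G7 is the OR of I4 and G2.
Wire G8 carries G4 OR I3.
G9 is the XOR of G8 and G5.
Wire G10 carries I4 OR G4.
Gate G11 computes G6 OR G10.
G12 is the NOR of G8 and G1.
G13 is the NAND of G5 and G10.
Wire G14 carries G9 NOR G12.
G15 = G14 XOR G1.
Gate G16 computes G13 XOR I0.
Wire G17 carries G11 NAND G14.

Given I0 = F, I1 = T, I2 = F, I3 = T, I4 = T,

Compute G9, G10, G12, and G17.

G1 = I0 XNOR I3 = F XNOR T = F
G2 = I0 NAND I3 = F NAND T = T
G3 = G2 NAND I2 = T NAND F = T
G4 = G1 AND G3 AND I4 = F AND T AND T = F
G5 = I1 OR G1 = T OR F = T
G6 = G5 NAND I0 = T NAND F = T
G8 = G4 OR I3 = F OR T = T
G9 = G8 XOR G5 = T XOR T = F
G10 = I4 OR G4 = T OR F = T
G11 = G6 OR G10 = T OR T = T
G12 = G8 NOR G1 = T NOR F = F
G14 = G9 NOR G12 = F NOR F = T
G17 = G11 NAND G14 = T NAND T = F

G9 = F, G10 = T, G12 = F, G17 = F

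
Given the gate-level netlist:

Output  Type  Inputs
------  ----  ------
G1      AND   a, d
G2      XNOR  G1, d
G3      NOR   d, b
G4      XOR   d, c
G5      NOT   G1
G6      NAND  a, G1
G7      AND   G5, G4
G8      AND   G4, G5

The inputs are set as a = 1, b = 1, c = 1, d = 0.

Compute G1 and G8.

G1 = 0, G8 = 1

G1 = a AND d = 1 AND 0 = 0
G4 = d XOR c = 0 XOR 1 = 1
G5 = NOT G1 = NOT 0 = 1
G8 = G4 AND G5 = 1 AND 1 = 1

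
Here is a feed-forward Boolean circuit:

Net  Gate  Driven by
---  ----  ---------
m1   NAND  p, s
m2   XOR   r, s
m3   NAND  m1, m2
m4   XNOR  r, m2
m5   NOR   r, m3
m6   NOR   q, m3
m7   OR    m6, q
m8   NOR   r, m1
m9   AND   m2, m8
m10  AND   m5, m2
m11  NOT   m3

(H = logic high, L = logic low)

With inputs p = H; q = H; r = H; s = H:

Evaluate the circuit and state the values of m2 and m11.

m2 = L; m11 = L

m1 = p NAND s = H NAND H = L
m2 = r XOR s = H XOR H = L
m3 = m1 NAND m2 = L NAND L = H
m11 = NOT m3 = NOT H = L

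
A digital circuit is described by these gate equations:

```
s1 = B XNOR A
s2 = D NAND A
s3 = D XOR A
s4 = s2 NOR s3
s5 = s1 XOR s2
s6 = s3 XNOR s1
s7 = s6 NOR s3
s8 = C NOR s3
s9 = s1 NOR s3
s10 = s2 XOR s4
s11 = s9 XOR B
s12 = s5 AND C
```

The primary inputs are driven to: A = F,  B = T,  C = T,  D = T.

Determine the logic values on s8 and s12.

s1 = B XNOR A = T XNOR F = F
s2 = D NAND A = T NAND F = T
s3 = D XOR A = T XOR F = T
s5 = s1 XOR s2 = F XOR T = T
s8 = C NOR s3 = T NOR T = F
s12 = s5 AND C = T AND T = T

s8 = F, s12 = T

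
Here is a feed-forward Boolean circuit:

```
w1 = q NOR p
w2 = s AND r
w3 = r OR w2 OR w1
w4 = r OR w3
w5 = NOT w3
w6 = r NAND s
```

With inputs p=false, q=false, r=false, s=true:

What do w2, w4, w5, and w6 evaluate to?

w1 = q NOR p = false NOR false = true
w2 = s AND r = true AND false = false
w3 = r OR w2 OR w1 = false OR false OR true = true
w4 = r OR w3 = false OR true = true
w5 = NOT w3 = NOT true = false
w6 = r NAND s = false NAND true = true

w2 = false; w4 = true; w5 = false; w6 = true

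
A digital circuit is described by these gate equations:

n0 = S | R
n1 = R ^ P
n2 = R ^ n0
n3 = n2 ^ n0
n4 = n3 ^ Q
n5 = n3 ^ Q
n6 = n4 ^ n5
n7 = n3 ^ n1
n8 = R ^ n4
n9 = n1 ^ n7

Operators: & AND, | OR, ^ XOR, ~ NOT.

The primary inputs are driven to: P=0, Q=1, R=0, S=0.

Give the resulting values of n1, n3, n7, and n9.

n0 = S OR R = 0 OR 0 = 0
n1 = R XOR P = 0 XOR 0 = 0
n2 = R XOR n0 = 0 XOR 0 = 0
n3 = n2 XOR n0 = 0 XOR 0 = 0
n7 = n3 XOR n1 = 0 XOR 0 = 0
n9 = n1 XOR n7 = 0 XOR 0 = 0

n1 = 0, n3 = 0, n7 = 0, n9 = 0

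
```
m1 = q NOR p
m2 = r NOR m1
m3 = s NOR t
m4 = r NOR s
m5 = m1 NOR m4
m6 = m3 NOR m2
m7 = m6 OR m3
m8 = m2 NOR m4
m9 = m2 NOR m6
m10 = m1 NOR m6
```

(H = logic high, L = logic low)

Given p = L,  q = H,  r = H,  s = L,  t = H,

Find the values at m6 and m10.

m1 = q NOR p = H NOR L = L
m2 = r NOR m1 = H NOR L = L
m3 = s NOR t = L NOR H = L
m6 = m3 NOR m2 = L NOR L = H
m10 = m1 NOR m6 = L NOR H = L

m6 = H, m10 = L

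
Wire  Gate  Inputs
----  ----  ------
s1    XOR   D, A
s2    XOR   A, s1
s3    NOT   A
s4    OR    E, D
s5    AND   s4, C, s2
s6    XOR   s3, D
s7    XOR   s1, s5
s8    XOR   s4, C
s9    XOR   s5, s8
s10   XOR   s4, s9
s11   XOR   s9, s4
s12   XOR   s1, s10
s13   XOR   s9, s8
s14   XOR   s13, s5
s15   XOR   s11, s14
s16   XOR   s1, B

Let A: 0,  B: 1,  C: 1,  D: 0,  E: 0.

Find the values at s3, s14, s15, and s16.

s1 = D XOR A = 0 XOR 0 = 0
s2 = A XOR s1 = 0 XOR 0 = 0
s3 = NOT A = NOT 0 = 1
s4 = E OR D = 0 OR 0 = 0
s5 = s4 AND C AND s2 = 0 AND 1 AND 0 = 0
s8 = s4 XOR C = 0 XOR 1 = 1
s9 = s5 XOR s8 = 0 XOR 1 = 1
s11 = s9 XOR s4 = 1 XOR 0 = 1
s13 = s9 XOR s8 = 1 XOR 1 = 0
s14 = s13 XOR s5 = 0 XOR 0 = 0
s15 = s11 XOR s14 = 1 XOR 0 = 1
s16 = s1 XOR B = 0 XOR 1 = 1

s3 = 1  s14 = 0  s15 = 1  s16 = 1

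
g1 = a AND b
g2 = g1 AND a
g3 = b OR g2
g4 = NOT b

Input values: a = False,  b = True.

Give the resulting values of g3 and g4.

g3 = True; g4 = False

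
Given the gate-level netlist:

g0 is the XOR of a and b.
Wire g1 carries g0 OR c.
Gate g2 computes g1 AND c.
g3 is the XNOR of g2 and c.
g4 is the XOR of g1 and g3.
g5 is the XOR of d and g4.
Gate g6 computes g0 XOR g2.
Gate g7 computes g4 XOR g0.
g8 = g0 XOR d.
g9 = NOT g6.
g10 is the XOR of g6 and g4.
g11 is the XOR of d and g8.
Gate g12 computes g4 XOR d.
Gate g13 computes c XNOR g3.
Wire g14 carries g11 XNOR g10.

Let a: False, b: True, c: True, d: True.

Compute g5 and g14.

g0 = a XOR b = False XOR True = True
g1 = g0 OR c = True OR True = True
g2 = g1 AND c = True AND True = True
g3 = g2 XNOR c = True XNOR True = True
g4 = g1 XOR g3 = True XOR True = False
g5 = d XOR g4 = True XOR False = True
g6 = g0 XOR g2 = True XOR True = False
g8 = g0 XOR d = True XOR True = False
g10 = g6 XOR g4 = False XOR False = False
g11 = d XOR g8 = True XOR False = True
g14 = g11 XNOR g10 = True XNOR False = False

g5 = True, g14 = False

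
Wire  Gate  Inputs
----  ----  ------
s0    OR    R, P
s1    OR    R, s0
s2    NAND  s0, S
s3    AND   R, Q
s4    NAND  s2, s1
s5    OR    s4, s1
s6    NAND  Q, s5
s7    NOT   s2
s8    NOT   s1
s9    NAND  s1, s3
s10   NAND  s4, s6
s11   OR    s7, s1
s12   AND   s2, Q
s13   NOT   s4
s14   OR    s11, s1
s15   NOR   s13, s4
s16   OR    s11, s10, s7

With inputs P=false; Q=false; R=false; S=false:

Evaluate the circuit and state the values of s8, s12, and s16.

s8 = true, s12 = false, s16 = false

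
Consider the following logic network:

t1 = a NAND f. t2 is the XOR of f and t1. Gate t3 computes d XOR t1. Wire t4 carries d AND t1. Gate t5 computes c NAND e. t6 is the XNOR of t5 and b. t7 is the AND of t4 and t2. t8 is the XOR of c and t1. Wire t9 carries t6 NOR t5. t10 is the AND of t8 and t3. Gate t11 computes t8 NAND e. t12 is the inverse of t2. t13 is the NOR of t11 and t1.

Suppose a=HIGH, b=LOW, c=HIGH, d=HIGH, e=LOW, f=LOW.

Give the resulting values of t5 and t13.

t5 = HIGH, t13 = LOW

t1 = a NAND f = HIGH NAND LOW = HIGH
t5 = c NAND e = HIGH NAND LOW = HIGH
t8 = c XOR t1 = HIGH XOR HIGH = LOW
t11 = t8 NAND e = LOW NAND LOW = HIGH
t13 = t11 NOR t1 = HIGH NOR HIGH = LOW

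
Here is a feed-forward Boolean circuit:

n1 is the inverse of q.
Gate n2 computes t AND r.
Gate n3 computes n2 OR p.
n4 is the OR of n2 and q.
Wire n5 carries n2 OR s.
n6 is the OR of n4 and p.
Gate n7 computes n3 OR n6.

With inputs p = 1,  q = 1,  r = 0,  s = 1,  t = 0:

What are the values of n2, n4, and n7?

n2 = t AND r = 0 AND 0 = 0
n3 = n2 OR p = 0 OR 1 = 1
n4 = n2 OR q = 0 OR 1 = 1
n6 = n4 OR p = 1 OR 1 = 1
n7 = n3 OR n6 = 1 OR 1 = 1

n2 = 0; n4 = 1; n7 = 1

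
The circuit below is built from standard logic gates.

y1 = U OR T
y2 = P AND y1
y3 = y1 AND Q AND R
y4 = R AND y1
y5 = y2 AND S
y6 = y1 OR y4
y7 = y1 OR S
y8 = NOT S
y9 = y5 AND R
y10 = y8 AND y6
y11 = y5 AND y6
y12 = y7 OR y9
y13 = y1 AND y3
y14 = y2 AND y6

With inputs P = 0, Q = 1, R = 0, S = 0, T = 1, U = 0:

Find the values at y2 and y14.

y2 = 0, y14 = 0

y1 = U OR T = 0 OR 1 = 1
y2 = P AND y1 = 0 AND 1 = 0
y4 = R AND y1 = 0 AND 1 = 0
y6 = y1 OR y4 = 1 OR 0 = 1
y14 = y2 AND y6 = 0 AND 1 = 0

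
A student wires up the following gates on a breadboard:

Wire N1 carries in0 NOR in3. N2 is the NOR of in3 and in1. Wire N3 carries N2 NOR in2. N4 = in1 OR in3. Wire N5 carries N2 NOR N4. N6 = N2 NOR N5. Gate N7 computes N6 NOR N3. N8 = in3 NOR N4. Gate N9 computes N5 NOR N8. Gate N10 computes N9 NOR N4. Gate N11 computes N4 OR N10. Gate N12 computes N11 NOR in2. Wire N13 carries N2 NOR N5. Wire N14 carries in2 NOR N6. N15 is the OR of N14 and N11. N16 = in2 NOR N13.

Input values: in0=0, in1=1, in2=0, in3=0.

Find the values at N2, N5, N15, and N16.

N2 = in3 NOR in1 = 0 NOR 1 = 0
N4 = in1 OR in3 = 1 OR 0 = 1
N5 = N2 NOR N4 = 0 NOR 1 = 0
N6 = N2 NOR N5 = 0 NOR 0 = 1
N8 = in3 NOR N4 = 0 NOR 1 = 0
N9 = N5 NOR N8 = 0 NOR 0 = 1
N10 = N9 NOR N4 = 1 NOR 1 = 0
N11 = N4 OR N10 = 1 OR 0 = 1
N13 = N2 NOR N5 = 0 NOR 0 = 1
N14 = in2 NOR N6 = 0 NOR 1 = 0
N15 = N14 OR N11 = 0 OR 1 = 1
N16 = in2 NOR N13 = 0 NOR 1 = 0

N2 = 0, N5 = 0, N15 = 1, N16 = 0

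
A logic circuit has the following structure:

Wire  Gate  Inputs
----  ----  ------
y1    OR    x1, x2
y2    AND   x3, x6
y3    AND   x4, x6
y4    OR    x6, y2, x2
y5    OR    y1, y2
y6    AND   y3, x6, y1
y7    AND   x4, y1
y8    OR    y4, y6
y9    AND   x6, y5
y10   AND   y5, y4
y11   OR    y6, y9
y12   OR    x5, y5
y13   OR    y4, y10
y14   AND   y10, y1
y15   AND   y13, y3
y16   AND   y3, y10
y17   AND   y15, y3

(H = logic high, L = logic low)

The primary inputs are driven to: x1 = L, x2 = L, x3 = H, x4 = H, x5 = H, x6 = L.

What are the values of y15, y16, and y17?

y15 = L  y16 = L  y17 = L

y1 = x1 OR x2 = L OR L = L
y2 = x3 AND x6 = H AND L = L
y3 = x4 AND x6 = H AND L = L
y4 = x6 OR y2 OR x2 = L OR L OR L = L
y5 = y1 OR y2 = L OR L = L
y10 = y5 AND y4 = L AND L = L
y13 = y4 OR y10 = L OR L = L
y15 = y13 AND y3 = L AND L = L
y16 = y3 AND y10 = L AND L = L
y17 = y15 AND y3 = L AND L = L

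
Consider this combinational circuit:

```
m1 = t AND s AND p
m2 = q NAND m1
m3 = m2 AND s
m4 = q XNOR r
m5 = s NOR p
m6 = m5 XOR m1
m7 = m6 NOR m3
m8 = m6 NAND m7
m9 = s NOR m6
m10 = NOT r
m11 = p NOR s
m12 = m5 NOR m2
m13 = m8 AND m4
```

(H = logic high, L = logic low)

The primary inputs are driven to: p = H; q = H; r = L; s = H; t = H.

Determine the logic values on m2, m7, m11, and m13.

m1 = t AND s AND p = H AND H AND H = H
m2 = q NAND m1 = H NAND H = L
m3 = m2 AND s = L AND H = L
m4 = q XNOR r = H XNOR L = L
m5 = s NOR p = H NOR H = L
m6 = m5 XOR m1 = L XOR H = H
m7 = m6 NOR m3 = H NOR L = L
m8 = m6 NAND m7 = H NAND L = H
m11 = p NOR s = H NOR H = L
m13 = m8 AND m4 = H AND L = L

m2 = L, m7 = L, m11 = L, m13 = L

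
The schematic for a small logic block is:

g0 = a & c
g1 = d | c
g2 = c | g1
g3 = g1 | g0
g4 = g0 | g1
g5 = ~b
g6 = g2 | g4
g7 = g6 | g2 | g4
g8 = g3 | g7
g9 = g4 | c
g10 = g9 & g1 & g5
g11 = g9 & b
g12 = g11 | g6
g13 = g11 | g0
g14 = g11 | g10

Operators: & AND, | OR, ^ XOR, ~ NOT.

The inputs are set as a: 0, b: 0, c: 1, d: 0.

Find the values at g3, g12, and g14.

g0 = a AND c = 0 AND 1 = 0
g1 = d OR c = 0 OR 1 = 1
g2 = c OR g1 = 1 OR 1 = 1
g3 = g1 OR g0 = 1 OR 0 = 1
g4 = g0 OR g1 = 0 OR 1 = 1
g5 = NOT b = NOT 0 = 1
g6 = g2 OR g4 = 1 OR 1 = 1
g9 = g4 OR c = 1 OR 1 = 1
g10 = g9 AND g1 AND g5 = 1 AND 1 AND 1 = 1
g11 = g9 AND b = 1 AND 0 = 0
g12 = g11 OR g6 = 0 OR 1 = 1
g14 = g11 OR g10 = 0 OR 1 = 1

g3 = 1, g12 = 1, g14 = 1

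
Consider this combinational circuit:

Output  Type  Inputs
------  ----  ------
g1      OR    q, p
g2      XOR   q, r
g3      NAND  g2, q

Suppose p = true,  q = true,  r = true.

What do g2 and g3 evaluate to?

g2 = q XOR r = true XOR true = false
g3 = g2 NAND q = false NAND true = true

g2 = false; g3 = true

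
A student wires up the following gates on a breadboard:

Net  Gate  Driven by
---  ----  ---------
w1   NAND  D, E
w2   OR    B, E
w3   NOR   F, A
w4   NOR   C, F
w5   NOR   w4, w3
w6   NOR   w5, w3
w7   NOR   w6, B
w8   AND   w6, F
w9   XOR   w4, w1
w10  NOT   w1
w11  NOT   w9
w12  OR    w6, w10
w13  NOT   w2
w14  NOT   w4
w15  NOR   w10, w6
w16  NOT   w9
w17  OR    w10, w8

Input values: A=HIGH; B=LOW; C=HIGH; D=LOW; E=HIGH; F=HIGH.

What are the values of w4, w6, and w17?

w4 = LOW  w6 = LOW  w17 = LOW

w1 = D NAND E = LOW NAND HIGH = HIGH
w3 = F NOR A = HIGH NOR HIGH = LOW
w4 = C NOR F = HIGH NOR HIGH = LOW
w5 = w4 NOR w3 = LOW NOR LOW = HIGH
w6 = w5 NOR w3 = HIGH NOR LOW = LOW
w8 = w6 AND F = LOW AND HIGH = LOW
w10 = NOT w1 = NOT HIGH = LOW
w17 = w10 OR w8 = LOW OR LOW = LOW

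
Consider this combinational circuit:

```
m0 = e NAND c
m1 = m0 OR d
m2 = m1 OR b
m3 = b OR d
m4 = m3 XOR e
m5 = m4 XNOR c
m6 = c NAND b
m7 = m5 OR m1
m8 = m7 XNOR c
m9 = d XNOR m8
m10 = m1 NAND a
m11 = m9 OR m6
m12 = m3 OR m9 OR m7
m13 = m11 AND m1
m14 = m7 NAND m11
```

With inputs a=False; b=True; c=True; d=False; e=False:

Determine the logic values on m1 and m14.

m1 = True  m14 = True

m0 = e NAND c = False NAND True = True
m1 = m0 OR d = True OR False = True
m3 = b OR d = True OR False = True
m4 = m3 XOR e = True XOR False = True
m5 = m4 XNOR c = True XNOR True = True
m6 = c NAND b = True NAND True = False
m7 = m5 OR m1 = True OR True = True
m8 = m7 XNOR c = True XNOR True = True
m9 = d XNOR m8 = False XNOR True = False
m11 = m9 OR m6 = False OR False = False
m14 = m7 NAND m11 = True NAND False = True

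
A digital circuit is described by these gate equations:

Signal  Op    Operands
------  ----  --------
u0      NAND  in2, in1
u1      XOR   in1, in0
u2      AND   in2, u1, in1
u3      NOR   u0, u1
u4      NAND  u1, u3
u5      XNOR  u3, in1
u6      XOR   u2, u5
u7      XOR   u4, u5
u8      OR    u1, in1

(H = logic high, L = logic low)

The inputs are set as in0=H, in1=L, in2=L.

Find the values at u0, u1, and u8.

u0 = H, u1 = H, u8 = H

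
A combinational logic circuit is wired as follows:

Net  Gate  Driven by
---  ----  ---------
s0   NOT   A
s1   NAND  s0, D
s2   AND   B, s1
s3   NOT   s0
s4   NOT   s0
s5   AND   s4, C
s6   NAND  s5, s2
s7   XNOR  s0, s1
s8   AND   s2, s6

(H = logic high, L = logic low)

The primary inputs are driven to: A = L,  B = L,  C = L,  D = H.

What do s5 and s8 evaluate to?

s0 = NOT A = NOT L = H
s1 = s0 NAND D = H NAND H = L
s2 = B AND s1 = L AND L = L
s4 = NOT s0 = NOT H = L
s5 = s4 AND C = L AND L = L
s6 = s5 NAND s2 = L NAND L = H
s8 = s2 AND s6 = L AND H = L

s5 = L; s8 = L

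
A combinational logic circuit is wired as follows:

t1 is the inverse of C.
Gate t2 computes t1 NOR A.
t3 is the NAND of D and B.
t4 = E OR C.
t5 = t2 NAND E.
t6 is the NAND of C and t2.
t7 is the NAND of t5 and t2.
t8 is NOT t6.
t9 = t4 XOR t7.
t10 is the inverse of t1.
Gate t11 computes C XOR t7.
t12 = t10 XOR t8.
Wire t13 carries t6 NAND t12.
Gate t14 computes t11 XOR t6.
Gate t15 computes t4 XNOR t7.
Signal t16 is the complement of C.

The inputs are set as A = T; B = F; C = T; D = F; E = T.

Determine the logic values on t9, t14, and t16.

t1 = NOT C = NOT T = F
t2 = t1 NOR A = F NOR T = F
t4 = E OR C = T OR T = T
t5 = t2 NAND E = F NAND T = T
t6 = C NAND t2 = T NAND F = T
t7 = t5 NAND t2 = T NAND F = T
t9 = t4 XOR t7 = T XOR T = F
t11 = C XOR t7 = T XOR T = F
t14 = t11 XOR t6 = F XOR T = T
t16 = NOT C = NOT T = F

t9 = F, t14 = T, t16 = F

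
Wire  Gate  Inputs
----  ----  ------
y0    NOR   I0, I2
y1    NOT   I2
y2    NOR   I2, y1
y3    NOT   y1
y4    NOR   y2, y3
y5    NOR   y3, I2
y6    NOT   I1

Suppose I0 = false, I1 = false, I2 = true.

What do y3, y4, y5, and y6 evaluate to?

y3 = true, y4 = false, y5 = false, y6 = true

y1 = NOT I2 = NOT true = false
y2 = I2 NOR y1 = true NOR false = false
y3 = NOT y1 = NOT false = true
y4 = y2 NOR y3 = false NOR true = false
y5 = y3 NOR I2 = true NOR true = false
y6 = NOT I1 = NOT false = true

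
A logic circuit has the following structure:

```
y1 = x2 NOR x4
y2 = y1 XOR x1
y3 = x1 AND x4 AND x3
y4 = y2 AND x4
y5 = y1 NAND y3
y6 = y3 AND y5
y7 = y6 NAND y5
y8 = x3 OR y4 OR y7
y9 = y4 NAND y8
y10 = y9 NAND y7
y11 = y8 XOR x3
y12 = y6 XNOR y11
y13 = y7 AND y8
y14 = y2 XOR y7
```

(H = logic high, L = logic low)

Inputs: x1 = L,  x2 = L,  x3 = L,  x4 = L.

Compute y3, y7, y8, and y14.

y1 = x2 NOR x4 = L NOR L = H
y2 = y1 XOR x1 = H XOR L = H
y3 = x1 AND x4 AND x3 = L AND L AND L = L
y4 = y2 AND x4 = H AND L = L
y5 = y1 NAND y3 = H NAND L = H
y6 = y3 AND y5 = L AND H = L
y7 = y6 NAND y5 = L NAND H = H
y8 = x3 OR y4 OR y7 = L OR L OR H = H
y14 = y2 XOR y7 = H XOR H = L

y3 = L; y7 = H; y8 = H; y14 = L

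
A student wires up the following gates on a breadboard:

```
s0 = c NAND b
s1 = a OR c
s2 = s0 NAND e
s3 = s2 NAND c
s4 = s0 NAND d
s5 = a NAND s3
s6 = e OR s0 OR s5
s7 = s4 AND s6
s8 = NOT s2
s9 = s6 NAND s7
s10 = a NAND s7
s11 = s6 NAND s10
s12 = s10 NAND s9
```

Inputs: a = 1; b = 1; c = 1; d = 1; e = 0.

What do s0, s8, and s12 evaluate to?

s0 = c NAND b = 1 NAND 1 = 0
s2 = s0 NAND e = 0 NAND 0 = 1
s3 = s2 NAND c = 1 NAND 1 = 0
s4 = s0 NAND d = 0 NAND 1 = 1
s5 = a NAND s3 = 1 NAND 0 = 1
s6 = e OR s0 OR s5 = 0 OR 0 OR 1 = 1
s7 = s4 AND s6 = 1 AND 1 = 1
s8 = NOT s2 = NOT 1 = 0
s9 = s6 NAND s7 = 1 NAND 1 = 0
s10 = a NAND s7 = 1 NAND 1 = 0
s12 = s10 NAND s9 = 0 NAND 0 = 1

s0 = 0; s8 = 0; s12 = 1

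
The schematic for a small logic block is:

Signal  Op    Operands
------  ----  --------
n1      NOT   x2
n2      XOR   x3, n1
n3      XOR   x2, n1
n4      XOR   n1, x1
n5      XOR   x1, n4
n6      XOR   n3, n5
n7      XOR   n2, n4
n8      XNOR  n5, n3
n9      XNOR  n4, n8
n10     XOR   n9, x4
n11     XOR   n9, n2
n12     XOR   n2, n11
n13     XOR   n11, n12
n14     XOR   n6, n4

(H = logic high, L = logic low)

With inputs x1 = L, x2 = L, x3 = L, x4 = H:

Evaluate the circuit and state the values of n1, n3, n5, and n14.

n1 = H, n3 = H, n5 = H, n14 = H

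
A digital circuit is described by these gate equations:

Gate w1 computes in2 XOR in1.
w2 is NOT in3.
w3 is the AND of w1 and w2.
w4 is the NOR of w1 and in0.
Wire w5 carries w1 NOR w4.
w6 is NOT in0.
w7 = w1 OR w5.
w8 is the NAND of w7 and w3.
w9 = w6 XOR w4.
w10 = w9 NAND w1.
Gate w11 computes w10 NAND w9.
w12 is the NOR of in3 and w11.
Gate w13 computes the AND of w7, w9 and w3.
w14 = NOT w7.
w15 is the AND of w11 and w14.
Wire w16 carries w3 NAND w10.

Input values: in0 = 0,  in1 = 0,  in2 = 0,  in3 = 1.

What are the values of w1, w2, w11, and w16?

w1 = 0; w2 = 0; w11 = 1; w16 = 1

w1 = in2 XOR in1 = 0 XOR 0 = 0
w2 = NOT in3 = NOT 1 = 0
w3 = w1 AND w2 = 0 AND 0 = 0
w4 = w1 NOR in0 = 0 NOR 0 = 1
w6 = NOT in0 = NOT 0 = 1
w9 = w6 XOR w4 = 1 XOR 1 = 0
w10 = w9 NAND w1 = 0 NAND 0 = 1
w11 = w10 NAND w9 = 1 NAND 0 = 1
w16 = w3 NAND w10 = 0 NAND 1 = 1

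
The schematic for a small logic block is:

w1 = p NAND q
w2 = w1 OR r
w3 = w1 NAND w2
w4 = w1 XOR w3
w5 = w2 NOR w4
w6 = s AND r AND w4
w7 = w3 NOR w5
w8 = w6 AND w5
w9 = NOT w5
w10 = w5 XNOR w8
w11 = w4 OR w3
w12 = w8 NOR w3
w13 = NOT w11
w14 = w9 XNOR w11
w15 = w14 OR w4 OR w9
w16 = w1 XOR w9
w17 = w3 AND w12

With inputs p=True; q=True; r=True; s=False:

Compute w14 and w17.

w1 = p NAND q = True NAND True = False
w2 = w1 OR r = False OR True = True
w3 = w1 NAND w2 = False NAND True = True
w4 = w1 XOR w3 = False XOR True = True
w5 = w2 NOR w4 = True NOR True = False
w6 = s AND r AND w4 = False AND True AND True = False
w8 = w6 AND w5 = False AND False = False
w9 = NOT w5 = NOT False = True
w11 = w4 OR w3 = True OR True = True
w12 = w8 NOR w3 = False NOR True = False
w14 = w9 XNOR w11 = True XNOR True = True
w17 = w3 AND w12 = True AND False = False

w14 = True; w17 = False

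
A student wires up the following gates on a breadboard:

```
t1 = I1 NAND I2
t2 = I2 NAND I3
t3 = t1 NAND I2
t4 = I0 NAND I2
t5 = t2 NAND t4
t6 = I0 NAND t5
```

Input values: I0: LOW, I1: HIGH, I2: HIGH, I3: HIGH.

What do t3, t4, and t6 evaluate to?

t1 = I1 NAND I2 = HIGH NAND HIGH = LOW
t2 = I2 NAND I3 = HIGH NAND HIGH = LOW
t3 = t1 NAND I2 = LOW NAND HIGH = HIGH
t4 = I0 NAND I2 = LOW NAND HIGH = HIGH
t5 = t2 NAND t4 = LOW NAND HIGH = HIGH
t6 = I0 NAND t5 = LOW NAND HIGH = HIGH

t3 = HIGH  t4 = HIGH  t6 = HIGH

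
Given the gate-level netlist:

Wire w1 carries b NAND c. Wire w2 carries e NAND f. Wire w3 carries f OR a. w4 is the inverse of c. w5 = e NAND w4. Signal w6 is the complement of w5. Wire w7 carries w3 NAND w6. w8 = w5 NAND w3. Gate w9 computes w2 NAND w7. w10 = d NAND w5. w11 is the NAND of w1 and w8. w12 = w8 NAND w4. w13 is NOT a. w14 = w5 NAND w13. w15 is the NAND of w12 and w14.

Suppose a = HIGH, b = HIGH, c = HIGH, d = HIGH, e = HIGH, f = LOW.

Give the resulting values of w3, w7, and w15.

w3 = f OR a = LOW OR HIGH = HIGH
w4 = NOT c = NOT HIGH = LOW
w5 = e NAND w4 = HIGH NAND LOW = HIGH
w6 = NOT w5 = NOT HIGH = LOW
w7 = w3 NAND w6 = HIGH NAND LOW = HIGH
w8 = w5 NAND w3 = HIGH NAND HIGH = LOW
w12 = w8 NAND w4 = LOW NAND LOW = HIGH
w13 = NOT a = NOT HIGH = LOW
w14 = w5 NAND w13 = HIGH NAND LOW = HIGH
w15 = w12 NAND w14 = HIGH NAND HIGH = LOW

w3 = HIGH, w7 = HIGH, w15 = LOW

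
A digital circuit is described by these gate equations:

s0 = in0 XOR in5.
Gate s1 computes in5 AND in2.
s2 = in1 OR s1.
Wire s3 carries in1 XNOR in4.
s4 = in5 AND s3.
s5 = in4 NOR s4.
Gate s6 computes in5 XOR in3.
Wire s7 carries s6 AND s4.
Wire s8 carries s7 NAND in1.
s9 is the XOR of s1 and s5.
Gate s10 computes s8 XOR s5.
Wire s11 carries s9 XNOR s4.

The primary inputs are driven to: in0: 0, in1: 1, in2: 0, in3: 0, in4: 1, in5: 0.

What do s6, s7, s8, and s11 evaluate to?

s1 = in5 AND in2 = 0 AND 0 = 0
s3 = in1 XNOR in4 = 1 XNOR 1 = 1
s4 = in5 AND s3 = 0 AND 1 = 0
s5 = in4 NOR s4 = 1 NOR 0 = 0
s6 = in5 XOR in3 = 0 XOR 0 = 0
s7 = s6 AND s4 = 0 AND 0 = 0
s8 = s7 NAND in1 = 0 NAND 1 = 1
s9 = s1 XOR s5 = 0 XOR 0 = 0
s11 = s9 XNOR s4 = 0 XNOR 0 = 1

s6 = 0; s7 = 0; s8 = 1; s11 = 1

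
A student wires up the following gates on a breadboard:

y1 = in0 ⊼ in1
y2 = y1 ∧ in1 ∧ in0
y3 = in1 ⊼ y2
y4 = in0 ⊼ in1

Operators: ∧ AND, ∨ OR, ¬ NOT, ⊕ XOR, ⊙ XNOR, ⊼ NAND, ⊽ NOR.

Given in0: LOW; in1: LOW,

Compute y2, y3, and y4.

y2 = LOW, y3 = HIGH, y4 = HIGH

y1 = in0 NAND in1 = LOW NAND LOW = HIGH
y2 = y1 AND in1 AND in0 = HIGH AND LOW AND LOW = LOW
y3 = in1 NAND y2 = LOW NAND LOW = HIGH
y4 = in0 NAND in1 = LOW NAND LOW = HIGH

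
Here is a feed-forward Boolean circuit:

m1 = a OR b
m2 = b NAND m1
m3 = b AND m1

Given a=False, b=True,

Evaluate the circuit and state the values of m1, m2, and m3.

m1 = a OR b = False OR True = True
m2 = b NAND m1 = True NAND True = False
m3 = b AND m1 = True AND True = True

m1 = True, m2 = False, m3 = True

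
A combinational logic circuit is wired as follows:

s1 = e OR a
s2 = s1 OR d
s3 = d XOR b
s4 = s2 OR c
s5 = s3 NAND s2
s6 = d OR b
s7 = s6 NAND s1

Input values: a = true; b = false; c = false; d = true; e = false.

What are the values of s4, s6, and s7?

s1 = e OR a = false OR true = true
s2 = s1 OR d = true OR true = true
s4 = s2 OR c = true OR false = true
s6 = d OR b = true OR false = true
s7 = s6 NAND s1 = true NAND true = false

s4 = true  s6 = true  s7 = false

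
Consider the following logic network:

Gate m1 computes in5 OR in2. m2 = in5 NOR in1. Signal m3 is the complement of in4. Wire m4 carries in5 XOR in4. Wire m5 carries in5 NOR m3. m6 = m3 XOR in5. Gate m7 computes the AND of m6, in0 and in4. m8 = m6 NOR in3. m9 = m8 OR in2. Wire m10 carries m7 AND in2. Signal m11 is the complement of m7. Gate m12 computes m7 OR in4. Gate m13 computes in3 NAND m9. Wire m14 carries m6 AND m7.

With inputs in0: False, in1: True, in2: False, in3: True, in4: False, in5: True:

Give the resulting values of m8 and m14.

m3 = NOT in4 = NOT False = True
m6 = m3 XOR in5 = True XOR True = False
m7 = m6 AND in0 AND in4 = False AND False AND False = False
m8 = m6 NOR in3 = False NOR True = False
m14 = m6 AND m7 = False AND False = False

m8 = False, m14 = False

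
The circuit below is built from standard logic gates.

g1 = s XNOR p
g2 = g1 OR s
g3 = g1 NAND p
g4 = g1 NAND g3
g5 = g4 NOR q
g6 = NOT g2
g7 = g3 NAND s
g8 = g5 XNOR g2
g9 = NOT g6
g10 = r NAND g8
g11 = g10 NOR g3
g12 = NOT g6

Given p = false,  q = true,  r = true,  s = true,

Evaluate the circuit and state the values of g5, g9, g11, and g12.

g5 = false  g9 = true  g11 = false  g12 = true

g1 = s XNOR p = true XNOR false = false
g2 = g1 OR s = false OR true = true
g3 = g1 NAND p = false NAND false = true
g4 = g1 NAND g3 = false NAND true = true
g5 = g4 NOR q = true NOR true = false
g6 = NOT g2 = NOT true = false
g8 = g5 XNOR g2 = false XNOR true = false
g9 = NOT g6 = NOT false = true
g10 = r NAND g8 = true NAND false = true
g11 = g10 NOR g3 = true NOR true = false
g12 = NOT g6 = NOT false = true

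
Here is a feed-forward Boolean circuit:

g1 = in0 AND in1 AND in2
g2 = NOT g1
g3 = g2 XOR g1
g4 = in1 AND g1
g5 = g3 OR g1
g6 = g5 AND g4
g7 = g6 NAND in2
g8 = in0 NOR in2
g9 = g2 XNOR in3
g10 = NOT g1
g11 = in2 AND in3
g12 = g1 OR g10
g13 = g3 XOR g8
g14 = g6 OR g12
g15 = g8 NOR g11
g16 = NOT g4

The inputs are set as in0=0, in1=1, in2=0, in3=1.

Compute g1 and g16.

g1 = in0 AND in1 AND in2 = 0 AND 1 AND 0 = 0
g4 = in1 AND g1 = 1 AND 0 = 0
g16 = NOT g4 = NOT 0 = 1

g1 = 0, g16 = 1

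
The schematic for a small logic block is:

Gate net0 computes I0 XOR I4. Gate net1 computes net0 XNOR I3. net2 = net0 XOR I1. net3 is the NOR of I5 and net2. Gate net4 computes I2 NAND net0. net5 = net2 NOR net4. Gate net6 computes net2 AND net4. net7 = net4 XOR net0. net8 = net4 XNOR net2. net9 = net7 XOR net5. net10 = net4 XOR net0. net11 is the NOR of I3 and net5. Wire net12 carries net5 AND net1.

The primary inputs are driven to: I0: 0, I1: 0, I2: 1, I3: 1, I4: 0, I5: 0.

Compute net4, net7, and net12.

net0 = I0 XOR I4 = 0 XOR 0 = 0
net1 = net0 XNOR I3 = 0 XNOR 1 = 0
net2 = net0 XOR I1 = 0 XOR 0 = 0
net4 = I2 NAND net0 = 1 NAND 0 = 1
net5 = net2 NOR net4 = 0 NOR 1 = 0
net7 = net4 XOR net0 = 1 XOR 0 = 1
net12 = net5 AND net1 = 0 AND 0 = 0

net4 = 1; net7 = 1; net12 = 0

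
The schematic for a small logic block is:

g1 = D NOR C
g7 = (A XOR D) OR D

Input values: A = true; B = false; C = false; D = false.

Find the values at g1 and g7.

g1 = true, g7 = true

g1 = false NOR false = true
g7 = (true XOR false) OR false = true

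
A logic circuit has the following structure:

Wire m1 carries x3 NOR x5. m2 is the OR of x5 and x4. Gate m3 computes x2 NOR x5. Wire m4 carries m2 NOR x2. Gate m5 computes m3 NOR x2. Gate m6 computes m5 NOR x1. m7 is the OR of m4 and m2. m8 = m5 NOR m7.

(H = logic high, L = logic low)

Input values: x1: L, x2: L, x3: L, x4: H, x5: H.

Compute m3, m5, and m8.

m3 = L, m5 = H, m8 = L

m2 = x5 OR x4 = H OR H = H
m3 = x2 NOR x5 = L NOR H = L
m4 = m2 NOR x2 = H NOR L = L
m5 = m3 NOR x2 = L NOR L = H
m7 = m4 OR m2 = L OR H = H
m8 = m5 NOR m7 = H NOR H = L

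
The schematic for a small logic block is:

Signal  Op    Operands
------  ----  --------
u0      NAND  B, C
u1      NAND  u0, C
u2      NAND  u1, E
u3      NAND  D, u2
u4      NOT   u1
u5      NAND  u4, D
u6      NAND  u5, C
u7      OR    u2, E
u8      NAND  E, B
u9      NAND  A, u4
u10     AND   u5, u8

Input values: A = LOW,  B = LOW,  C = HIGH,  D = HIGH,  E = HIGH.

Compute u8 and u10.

u0 = B NAND C = LOW NAND HIGH = HIGH
u1 = u0 NAND C = HIGH NAND HIGH = LOW
u4 = NOT u1 = NOT LOW = HIGH
u5 = u4 NAND D = HIGH NAND HIGH = LOW
u8 = E NAND B = HIGH NAND LOW = HIGH
u10 = u5 AND u8 = LOW AND HIGH = LOW

u8 = HIGH; u10 = LOW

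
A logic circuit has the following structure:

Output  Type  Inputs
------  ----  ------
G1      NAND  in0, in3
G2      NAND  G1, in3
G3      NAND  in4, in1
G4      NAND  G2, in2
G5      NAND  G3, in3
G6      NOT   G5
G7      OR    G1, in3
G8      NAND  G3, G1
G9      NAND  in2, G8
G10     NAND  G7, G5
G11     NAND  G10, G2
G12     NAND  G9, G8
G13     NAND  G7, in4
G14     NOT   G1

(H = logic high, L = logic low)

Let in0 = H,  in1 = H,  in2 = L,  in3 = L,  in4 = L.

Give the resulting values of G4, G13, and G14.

G1 = in0 NAND in3 = H NAND L = H
G2 = G1 NAND in3 = H NAND L = H
G4 = G2 NAND in2 = H NAND L = H
G7 = G1 OR in3 = H OR L = H
G13 = G7 NAND in4 = H NAND L = H
G14 = NOT G1 = NOT H = L

G4 = H, G13 = H, G14 = L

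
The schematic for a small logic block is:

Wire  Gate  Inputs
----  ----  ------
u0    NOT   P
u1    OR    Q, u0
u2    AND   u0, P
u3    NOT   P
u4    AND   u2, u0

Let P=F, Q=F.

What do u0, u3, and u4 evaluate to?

u0 = NOT P = NOT F = T
u2 = u0 AND P = T AND F = F
u3 = NOT P = NOT F = T
u4 = u2 AND u0 = F AND T = F

u0 = T, u3 = T, u4 = F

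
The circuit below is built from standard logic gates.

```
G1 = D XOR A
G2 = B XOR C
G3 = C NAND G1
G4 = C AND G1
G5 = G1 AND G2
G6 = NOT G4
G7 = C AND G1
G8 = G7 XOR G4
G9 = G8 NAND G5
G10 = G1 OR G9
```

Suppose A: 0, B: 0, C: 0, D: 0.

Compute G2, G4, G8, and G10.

G2 = 0, G4 = 0, G8 = 0, G10 = 1

G1 = D XOR A = 0 XOR 0 = 0
G2 = B XOR C = 0 XOR 0 = 0
G4 = C AND G1 = 0 AND 0 = 0
G5 = G1 AND G2 = 0 AND 0 = 0
G7 = C AND G1 = 0 AND 0 = 0
G8 = G7 XOR G4 = 0 XOR 0 = 0
G9 = G8 NAND G5 = 0 NAND 0 = 1
G10 = G1 OR G9 = 0 OR 1 = 1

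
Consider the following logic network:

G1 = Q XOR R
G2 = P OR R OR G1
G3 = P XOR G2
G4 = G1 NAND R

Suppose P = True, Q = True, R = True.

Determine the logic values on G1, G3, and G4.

G1 = False, G3 = False, G4 = True

G1 = Q XOR R = True XOR True = False
G2 = P OR R OR G1 = True OR True OR False = True
G3 = P XOR G2 = True XOR True = False
G4 = G1 NAND R = False NAND True = True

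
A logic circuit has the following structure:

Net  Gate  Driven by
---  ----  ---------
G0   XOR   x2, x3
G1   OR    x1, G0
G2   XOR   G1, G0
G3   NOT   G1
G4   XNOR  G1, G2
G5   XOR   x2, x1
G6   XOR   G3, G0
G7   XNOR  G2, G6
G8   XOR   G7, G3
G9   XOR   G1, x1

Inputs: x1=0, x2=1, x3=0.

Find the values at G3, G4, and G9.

G0 = x2 XOR x3 = 1 XOR 0 = 1
G1 = x1 OR G0 = 0 OR 1 = 1
G2 = G1 XOR G0 = 1 XOR 1 = 0
G3 = NOT G1 = NOT 1 = 0
G4 = G1 XNOR G2 = 1 XNOR 0 = 0
G9 = G1 XOR x1 = 1 XOR 0 = 1

G3 = 0; G4 = 0; G9 = 1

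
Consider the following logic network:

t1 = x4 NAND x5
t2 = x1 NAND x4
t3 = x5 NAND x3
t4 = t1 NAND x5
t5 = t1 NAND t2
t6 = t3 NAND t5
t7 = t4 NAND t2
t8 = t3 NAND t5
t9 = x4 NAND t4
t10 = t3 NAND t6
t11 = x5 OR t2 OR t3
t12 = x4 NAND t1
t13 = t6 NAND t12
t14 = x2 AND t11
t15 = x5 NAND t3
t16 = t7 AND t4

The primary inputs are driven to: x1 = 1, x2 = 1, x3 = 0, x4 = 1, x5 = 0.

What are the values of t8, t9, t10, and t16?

t1 = x4 NAND x5 = 1 NAND 0 = 1
t2 = x1 NAND x4 = 1 NAND 1 = 0
t3 = x5 NAND x3 = 0 NAND 0 = 1
t4 = t1 NAND x5 = 1 NAND 0 = 1
t5 = t1 NAND t2 = 1 NAND 0 = 1
t6 = t3 NAND t5 = 1 NAND 1 = 0
t7 = t4 NAND t2 = 1 NAND 0 = 1
t8 = t3 NAND t5 = 1 NAND 1 = 0
t9 = x4 NAND t4 = 1 NAND 1 = 0
t10 = t3 NAND t6 = 1 NAND 0 = 1
t16 = t7 AND t4 = 1 AND 1 = 1

t8 = 0; t9 = 0; t10 = 1; t16 = 1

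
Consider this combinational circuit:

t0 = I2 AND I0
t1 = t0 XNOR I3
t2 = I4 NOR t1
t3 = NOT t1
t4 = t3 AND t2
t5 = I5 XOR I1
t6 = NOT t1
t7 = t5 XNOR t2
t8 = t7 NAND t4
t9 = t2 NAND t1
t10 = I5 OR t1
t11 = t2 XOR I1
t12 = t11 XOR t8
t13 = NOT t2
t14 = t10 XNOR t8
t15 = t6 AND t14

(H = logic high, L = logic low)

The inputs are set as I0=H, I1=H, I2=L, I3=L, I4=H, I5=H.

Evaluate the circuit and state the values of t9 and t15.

t9 = H; t15 = L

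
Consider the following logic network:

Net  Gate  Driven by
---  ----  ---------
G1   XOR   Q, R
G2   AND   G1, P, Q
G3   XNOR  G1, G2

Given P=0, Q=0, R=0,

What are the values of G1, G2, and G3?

G1 = Q XOR R = 0 XOR 0 = 0
G2 = G1 AND P AND Q = 0 AND 0 AND 0 = 0
G3 = G1 XNOR G2 = 0 XNOR 0 = 1

G1 = 0  G2 = 0  G3 = 1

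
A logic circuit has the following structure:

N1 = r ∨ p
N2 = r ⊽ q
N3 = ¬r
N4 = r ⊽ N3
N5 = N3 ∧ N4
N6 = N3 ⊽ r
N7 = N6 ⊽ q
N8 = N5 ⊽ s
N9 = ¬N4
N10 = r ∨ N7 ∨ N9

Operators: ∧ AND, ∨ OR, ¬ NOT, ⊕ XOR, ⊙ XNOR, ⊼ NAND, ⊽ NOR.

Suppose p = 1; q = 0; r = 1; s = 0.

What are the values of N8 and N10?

N8 = 1; N10 = 1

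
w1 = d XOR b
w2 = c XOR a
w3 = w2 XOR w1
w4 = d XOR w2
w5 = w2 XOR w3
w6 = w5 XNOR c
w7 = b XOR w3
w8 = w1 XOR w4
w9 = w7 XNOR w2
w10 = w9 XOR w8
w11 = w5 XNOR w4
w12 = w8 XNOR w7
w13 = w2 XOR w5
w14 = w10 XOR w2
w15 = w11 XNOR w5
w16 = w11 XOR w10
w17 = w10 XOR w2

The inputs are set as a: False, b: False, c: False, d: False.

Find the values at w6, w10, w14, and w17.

w6 = True  w10 = True  w14 = True  w17 = True

w1 = d XOR b = False XOR False = False
w2 = c XOR a = False XOR False = False
w3 = w2 XOR w1 = False XOR False = False
w4 = d XOR w2 = False XOR False = False
w5 = w2 XOR w3 = False XOR False = False
w6 = w5 XNOR c = False XNOR False = True
w7 = b XOR w3 = False XOR False = False
w8 = w1 XOR w4 = False XOR False = False
w9 = w7 XNOR w2 = False XNOR False = True
w10 = w9 XOR w8 = True XOR False = True
w14 = w10 XOR w2 = True XOR False = True
w17 = w10 XOR w2 = True XOR False = True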